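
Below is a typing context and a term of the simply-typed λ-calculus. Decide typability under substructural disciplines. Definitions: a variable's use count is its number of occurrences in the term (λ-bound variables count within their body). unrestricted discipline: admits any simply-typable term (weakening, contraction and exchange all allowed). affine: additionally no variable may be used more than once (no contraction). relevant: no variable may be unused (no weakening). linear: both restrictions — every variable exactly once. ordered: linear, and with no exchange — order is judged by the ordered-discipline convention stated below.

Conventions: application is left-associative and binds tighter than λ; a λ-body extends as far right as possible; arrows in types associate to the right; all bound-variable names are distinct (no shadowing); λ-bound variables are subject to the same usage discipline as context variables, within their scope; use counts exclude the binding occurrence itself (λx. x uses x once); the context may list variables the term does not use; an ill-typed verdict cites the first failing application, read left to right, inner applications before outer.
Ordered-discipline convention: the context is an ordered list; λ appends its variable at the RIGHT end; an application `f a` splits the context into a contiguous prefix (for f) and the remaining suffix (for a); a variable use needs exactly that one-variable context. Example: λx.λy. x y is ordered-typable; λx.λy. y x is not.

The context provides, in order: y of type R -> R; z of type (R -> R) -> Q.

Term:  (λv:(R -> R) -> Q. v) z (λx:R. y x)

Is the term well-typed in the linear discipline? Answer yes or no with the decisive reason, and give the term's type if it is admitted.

yes — exactly-once usage across y, z, v, x; term : Q
usage: y: 1×; z: 1×; v (bound): 1×; x (bound): 1×
uses in reading order: v, z, y, x
typing: well-typed at Q
summary: ordered ✗ · linear ✓ · affine ✓ · relevant ✓ · unrestricted ✓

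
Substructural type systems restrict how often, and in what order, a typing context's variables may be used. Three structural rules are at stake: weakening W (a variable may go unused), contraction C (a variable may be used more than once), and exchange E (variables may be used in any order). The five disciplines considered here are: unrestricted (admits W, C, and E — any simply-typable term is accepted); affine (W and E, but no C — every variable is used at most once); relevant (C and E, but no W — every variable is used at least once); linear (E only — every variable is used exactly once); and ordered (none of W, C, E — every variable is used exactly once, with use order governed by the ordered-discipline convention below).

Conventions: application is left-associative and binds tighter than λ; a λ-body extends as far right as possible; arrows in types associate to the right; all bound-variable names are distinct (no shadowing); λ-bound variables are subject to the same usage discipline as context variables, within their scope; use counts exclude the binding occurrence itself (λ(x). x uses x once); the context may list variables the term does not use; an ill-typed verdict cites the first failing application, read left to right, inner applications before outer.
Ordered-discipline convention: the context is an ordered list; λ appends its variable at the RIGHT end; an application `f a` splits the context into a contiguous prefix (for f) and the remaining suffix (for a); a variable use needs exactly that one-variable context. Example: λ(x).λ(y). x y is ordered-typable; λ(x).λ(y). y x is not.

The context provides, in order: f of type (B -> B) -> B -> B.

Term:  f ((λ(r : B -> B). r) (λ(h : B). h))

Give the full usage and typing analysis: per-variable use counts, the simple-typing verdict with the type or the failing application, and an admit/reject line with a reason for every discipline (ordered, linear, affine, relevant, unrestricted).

variable uses: f: 1×; r [bound]: 1×; h [bound]: 1×
order of uses: f, r, h
typing: well-typed at B -> B
ordered ✓ (one use each (f, r, h); ordered split holds)
linear ✓ (f, r, h: one use apiece)
affine ✓ (no duplicate uses among f, r, h)
relevant ✓ (f, r, h: all used, weakening unneeded)
unrestricted ✓ (type-checks (B -> B) and nothing is barred)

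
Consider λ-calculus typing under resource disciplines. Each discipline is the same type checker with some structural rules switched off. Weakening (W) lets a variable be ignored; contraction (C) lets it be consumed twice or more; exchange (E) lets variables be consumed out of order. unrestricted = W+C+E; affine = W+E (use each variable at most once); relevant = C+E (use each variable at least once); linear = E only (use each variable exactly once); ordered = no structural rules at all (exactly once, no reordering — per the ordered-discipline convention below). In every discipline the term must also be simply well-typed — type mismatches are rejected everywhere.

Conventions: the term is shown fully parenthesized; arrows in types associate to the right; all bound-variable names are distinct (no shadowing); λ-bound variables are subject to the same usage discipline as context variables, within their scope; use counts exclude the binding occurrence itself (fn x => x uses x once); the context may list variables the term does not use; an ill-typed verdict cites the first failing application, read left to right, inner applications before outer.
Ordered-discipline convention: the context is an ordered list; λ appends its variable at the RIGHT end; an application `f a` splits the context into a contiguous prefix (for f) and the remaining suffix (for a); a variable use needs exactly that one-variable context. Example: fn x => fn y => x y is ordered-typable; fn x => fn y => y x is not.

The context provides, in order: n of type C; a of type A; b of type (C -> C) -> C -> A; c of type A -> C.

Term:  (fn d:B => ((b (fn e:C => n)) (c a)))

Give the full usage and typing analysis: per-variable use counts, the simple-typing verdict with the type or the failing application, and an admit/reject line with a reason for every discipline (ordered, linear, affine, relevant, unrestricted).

use counts: n ×1; a ×1; b ×1; c ×1; d [bound] ×0; e [bound] ×0
order of uses: b, n, c, a
typing: the term checks, with type B -> A
ordered: ✗, needs weakening: d, e unused
linear: ✗, needs weakening: d, e unused
affine: ✓, no duplicate uses among n, a, b, c, d, e
relevant: ✗, needs weakening: d, e unused
unrestricted: ✓, simply typable at B -> A; W, C, E all held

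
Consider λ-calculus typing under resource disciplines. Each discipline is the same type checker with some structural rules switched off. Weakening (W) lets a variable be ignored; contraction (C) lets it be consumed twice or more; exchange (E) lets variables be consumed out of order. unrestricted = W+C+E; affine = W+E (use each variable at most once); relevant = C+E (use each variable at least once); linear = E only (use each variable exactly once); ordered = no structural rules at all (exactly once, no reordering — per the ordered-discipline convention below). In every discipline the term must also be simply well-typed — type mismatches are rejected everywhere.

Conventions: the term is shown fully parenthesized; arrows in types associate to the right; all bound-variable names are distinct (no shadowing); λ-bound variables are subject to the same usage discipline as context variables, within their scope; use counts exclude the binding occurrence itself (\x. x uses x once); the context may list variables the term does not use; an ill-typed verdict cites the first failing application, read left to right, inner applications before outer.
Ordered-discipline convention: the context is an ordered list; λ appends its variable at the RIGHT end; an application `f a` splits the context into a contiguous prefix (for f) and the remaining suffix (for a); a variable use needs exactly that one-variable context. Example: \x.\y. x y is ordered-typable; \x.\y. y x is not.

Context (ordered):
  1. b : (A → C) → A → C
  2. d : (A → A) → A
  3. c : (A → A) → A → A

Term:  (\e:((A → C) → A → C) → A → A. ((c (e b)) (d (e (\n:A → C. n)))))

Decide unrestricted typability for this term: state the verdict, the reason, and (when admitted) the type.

yes — type-checks ((((A → C) → A → C) → A → A) → A) and nothing is barred; term : (((A → C) → A → C) → A → A) → A
use counts: b: 1; d: 1; c: 1; e (bound): 2; n (bound): 1
left-to-right use order: c, e, b, d, e, n
typing: well-typed — term : (((A → C) → A → C) → A → A) → A
across the five disciplines: ordered ✗ | linear ✗ | affine ✗ | relevant ✓ | unrestricted ✓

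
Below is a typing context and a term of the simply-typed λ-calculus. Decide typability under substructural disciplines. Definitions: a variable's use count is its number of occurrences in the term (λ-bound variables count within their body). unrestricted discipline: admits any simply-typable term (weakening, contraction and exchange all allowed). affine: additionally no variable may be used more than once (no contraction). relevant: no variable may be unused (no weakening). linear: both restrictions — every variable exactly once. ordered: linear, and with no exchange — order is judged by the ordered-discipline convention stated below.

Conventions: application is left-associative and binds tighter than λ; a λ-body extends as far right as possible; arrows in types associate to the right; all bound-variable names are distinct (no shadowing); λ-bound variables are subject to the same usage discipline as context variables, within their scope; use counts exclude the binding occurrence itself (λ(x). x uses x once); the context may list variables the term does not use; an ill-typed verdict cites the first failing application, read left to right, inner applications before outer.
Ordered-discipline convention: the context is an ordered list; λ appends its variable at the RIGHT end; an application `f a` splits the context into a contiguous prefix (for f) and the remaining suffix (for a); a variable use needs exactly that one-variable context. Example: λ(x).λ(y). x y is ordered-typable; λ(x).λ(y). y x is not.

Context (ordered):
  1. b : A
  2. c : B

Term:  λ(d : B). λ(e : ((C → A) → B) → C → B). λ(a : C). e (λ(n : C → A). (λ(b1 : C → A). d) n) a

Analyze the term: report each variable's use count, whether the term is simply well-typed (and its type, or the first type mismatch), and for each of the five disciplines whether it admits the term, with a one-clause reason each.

usage: b=0; c=0; d [bound]=1; e [bound]=1; a [bound]=1; n [bound]=1; b1 [bound]=0
use order (left to right): e, d, n, a
typing: the term checks, with type B → (((C → A) → B) → C → B) → C → B
ordered: ✗ — b, c, b1 never used (weakening)
linear: ✗ — b, c, b1 never used (weakening)
affine: ✓ — no duplicate uses among b, c, d, e, a, n, b1
relevant: ✗ — b, c, b1 never used (weakening)
unrestricted: ✓ — type-checks (B → (((C → A) → B) → C → B) → C → B) and nothing is barred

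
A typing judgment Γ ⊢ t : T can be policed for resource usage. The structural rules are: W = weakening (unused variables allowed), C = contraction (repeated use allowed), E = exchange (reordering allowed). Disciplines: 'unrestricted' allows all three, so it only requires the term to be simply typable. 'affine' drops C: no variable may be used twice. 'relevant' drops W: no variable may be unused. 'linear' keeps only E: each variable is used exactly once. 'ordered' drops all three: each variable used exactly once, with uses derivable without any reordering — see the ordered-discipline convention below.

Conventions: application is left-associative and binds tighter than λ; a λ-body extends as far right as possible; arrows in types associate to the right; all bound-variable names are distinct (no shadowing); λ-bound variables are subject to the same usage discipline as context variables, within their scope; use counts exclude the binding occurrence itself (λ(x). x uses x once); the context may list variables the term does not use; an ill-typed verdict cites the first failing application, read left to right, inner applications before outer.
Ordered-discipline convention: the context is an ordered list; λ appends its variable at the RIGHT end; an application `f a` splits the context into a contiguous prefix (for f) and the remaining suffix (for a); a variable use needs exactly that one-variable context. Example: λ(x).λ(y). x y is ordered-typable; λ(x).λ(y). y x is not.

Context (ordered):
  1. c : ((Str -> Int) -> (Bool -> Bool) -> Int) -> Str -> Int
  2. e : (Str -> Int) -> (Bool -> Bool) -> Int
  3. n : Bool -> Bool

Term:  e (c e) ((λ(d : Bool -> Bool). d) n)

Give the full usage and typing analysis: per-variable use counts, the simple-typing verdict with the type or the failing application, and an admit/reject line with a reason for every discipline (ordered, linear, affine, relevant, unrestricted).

usage: c: 1×, e: 2×, n: 1×, d (bound): 1×
order of uses: e, c, e, d, n
typing: well-typed — term : Int
ordered: ✗ — needs contraction — e ×2
linear: ✗ — needs contraction — e ×2
affine: ✗ — needs contraction — e ×2
relevant: ✓ — none of c, e, n, d goes unused
unrestricted: ✓ — typability at Int is all that's needed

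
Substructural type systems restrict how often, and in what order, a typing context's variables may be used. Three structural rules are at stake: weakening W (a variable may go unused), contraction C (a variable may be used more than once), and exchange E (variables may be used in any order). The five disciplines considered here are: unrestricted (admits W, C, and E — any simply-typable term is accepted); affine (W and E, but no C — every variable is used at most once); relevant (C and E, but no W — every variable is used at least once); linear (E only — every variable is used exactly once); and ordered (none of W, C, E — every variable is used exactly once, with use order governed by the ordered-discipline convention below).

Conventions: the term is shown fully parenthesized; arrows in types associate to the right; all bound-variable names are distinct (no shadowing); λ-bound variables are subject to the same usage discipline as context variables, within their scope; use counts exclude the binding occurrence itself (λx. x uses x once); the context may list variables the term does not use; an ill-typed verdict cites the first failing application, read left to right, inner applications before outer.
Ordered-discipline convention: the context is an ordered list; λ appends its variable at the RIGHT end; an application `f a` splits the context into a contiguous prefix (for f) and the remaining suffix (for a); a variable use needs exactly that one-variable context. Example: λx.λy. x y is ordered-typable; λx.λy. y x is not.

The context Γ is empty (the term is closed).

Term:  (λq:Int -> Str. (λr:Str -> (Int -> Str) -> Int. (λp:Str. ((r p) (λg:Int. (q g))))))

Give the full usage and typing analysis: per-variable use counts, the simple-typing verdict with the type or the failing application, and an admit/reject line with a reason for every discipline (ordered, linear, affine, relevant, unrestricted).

usage: q (bound): 1×, r (bound): 1×, p (bound): 1×, g (bound): 1×
use order (left to right): r, p, q, g
typing: well-typed at (Int -> Str) -> (Str -> (Int -> Str) -> Int) -> Str -> Int
ordered: ✗ — no contiguous prefix/suffix split fits r, p, q, g
linear: ✓ — exactly-once usage across q, r, p, g
affine: ✓ — q, r, p, g: no repeats, contraction unneeded
relevant: ✓ — q, r, p, g: all used, weakening unneeded
unrestricted: ✓ — simply typable at (Int -> Str) -> (Str -> (Int -> Str) -> Int) -> Str -> Int; W, C, E all held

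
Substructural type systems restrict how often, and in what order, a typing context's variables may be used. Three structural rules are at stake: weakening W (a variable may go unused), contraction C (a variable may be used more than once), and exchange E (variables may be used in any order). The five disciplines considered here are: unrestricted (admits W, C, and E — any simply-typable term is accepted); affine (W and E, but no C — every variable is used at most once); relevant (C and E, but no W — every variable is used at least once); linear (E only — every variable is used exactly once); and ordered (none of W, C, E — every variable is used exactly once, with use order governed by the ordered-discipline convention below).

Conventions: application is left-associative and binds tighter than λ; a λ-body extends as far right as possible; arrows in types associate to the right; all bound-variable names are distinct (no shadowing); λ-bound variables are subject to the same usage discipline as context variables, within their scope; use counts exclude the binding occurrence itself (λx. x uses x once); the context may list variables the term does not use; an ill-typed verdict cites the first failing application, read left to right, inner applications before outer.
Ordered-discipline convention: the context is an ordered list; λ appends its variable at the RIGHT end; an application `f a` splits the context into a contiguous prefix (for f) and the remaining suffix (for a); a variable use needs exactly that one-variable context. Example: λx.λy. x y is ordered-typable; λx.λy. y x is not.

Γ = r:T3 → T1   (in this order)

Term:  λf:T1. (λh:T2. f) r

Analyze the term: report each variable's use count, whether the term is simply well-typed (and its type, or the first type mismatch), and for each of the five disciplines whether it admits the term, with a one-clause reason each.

usage: r ×1; f (bound) ×1; h (bound) ×0
left-to-right use order: f, r
typing: ill-typed: a function awaiting T2 gets T3 → T1
ordered ✗ (not simply typable)
linear ✗ (fails simple typing)
affine ✗ (a type mismatch blocks all five)
relevant ✗ (the type mismatch rejects it)
unrestricted ✗ (not simply typable)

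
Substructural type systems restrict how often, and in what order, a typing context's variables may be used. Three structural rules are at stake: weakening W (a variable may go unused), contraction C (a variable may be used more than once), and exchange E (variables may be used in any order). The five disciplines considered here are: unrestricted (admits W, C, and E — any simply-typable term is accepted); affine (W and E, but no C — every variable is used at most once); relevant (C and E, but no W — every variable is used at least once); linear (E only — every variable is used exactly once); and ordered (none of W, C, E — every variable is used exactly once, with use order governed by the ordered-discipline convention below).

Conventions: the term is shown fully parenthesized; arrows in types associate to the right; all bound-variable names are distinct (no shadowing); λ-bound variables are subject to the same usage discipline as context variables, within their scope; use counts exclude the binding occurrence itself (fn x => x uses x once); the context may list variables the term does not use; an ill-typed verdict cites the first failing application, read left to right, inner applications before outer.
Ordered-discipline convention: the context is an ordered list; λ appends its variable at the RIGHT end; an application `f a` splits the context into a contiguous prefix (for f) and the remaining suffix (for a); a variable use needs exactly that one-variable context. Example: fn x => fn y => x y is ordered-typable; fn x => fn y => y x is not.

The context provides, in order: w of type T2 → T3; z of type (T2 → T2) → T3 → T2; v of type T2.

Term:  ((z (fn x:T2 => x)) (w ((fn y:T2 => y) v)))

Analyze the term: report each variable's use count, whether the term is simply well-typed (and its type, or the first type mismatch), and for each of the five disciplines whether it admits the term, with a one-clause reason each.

counts: w=1, z=1, v=1, x [bound]=1, y [bound]=1
uses in reading order: z, x, w, y, v
typing: ✓ — T2
ordered: ✗ — needs exchange: uses follow z, x, w, y, v
linear: ✓ — w, z, v, x, y: one use apiece
affine: ✓ — at most one use each (w, z, v, x, y)
relevant: ✓ — at least one use each (w, z, v, x, y)
unrestricted: ✓ — typability at T2 is all that's needed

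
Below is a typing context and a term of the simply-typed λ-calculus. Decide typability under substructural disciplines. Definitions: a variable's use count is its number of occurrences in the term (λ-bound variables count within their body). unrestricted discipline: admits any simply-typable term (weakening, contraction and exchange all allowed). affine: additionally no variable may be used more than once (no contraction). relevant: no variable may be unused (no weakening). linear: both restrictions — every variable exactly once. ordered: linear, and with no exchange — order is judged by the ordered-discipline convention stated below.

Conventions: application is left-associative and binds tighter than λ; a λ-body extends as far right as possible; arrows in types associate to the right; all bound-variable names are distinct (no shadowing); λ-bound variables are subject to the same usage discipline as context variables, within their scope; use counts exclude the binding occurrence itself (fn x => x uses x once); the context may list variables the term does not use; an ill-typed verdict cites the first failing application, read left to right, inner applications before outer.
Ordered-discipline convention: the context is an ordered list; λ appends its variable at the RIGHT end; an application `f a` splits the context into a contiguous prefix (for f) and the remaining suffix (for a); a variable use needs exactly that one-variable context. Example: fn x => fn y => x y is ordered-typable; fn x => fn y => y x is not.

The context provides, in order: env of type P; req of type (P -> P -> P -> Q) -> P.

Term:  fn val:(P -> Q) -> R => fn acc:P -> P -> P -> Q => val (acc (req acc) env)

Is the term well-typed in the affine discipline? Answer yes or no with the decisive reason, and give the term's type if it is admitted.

no — repeated use of acc ×2
variable uses: env ×1; req ×1; val (λ-bound) ×1; acc (λ-bound) ×2
order of uses: val, acc, req, acc, env
typing: well-typed — term : ((P -> Q) -> R) -> (P -> P -> P -> Q) -> R
all disciplines: ordered ✗ | linear ✗ | affine ✗ | relevant ✓ | unrestricted ✓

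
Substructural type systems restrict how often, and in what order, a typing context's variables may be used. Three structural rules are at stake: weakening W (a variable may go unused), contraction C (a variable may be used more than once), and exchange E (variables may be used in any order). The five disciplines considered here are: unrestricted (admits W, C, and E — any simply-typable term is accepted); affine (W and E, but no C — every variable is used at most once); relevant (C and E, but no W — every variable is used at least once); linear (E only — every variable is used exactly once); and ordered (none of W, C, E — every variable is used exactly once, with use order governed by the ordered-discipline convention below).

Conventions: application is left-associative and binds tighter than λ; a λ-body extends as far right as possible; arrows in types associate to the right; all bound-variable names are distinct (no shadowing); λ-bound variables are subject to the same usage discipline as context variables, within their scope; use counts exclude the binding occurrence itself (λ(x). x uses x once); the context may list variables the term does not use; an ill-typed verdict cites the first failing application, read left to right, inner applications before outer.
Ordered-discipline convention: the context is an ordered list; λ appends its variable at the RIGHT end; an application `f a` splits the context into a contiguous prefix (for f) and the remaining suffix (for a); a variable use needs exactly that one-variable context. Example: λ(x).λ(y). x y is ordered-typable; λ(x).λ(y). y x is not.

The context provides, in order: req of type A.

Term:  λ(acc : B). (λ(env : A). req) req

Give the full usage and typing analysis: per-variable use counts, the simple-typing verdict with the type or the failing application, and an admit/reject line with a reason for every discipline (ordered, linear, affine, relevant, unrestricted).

counts: req: 2×, acc [bound]: 0×, env [bound]: 0×
use order (left to right): req, req
typing: the term checks, with type B -> A
ordered: ✗ — needs contraction — req ×2; unused: acc, env — weakening required
linear: ✗ — needs contraction — req ×2; unused: acc, env — weakening required
affine: ✗ — needs contraction — req ×2
relevant: ✗ — unused: acc, env — weakening required
unrestricted: ✓ — typability at B -> A is all that's needed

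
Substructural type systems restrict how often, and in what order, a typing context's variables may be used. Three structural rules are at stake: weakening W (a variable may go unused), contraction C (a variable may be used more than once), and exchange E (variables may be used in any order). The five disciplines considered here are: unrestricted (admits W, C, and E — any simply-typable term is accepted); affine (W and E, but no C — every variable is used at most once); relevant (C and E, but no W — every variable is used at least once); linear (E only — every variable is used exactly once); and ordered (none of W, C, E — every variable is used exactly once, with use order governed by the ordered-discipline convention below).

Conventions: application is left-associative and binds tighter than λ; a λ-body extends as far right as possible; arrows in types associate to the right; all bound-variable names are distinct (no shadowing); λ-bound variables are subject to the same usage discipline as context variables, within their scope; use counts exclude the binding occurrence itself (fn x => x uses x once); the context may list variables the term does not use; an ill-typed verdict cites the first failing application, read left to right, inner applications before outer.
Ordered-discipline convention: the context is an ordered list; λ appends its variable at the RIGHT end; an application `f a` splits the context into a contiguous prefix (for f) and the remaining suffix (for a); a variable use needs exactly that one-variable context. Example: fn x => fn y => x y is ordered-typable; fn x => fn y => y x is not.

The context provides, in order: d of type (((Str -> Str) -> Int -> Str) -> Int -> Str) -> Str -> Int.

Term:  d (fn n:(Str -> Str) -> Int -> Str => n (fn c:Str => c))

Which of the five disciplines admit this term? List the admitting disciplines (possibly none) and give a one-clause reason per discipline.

admitted in: ordered, linear, affine, relevant, unrestricted
counts: d ×1, n (λ-bound) ×1, c (λ-bound) ×1
uses in reading order: d, n, c
typing: the term checks, with type Str -> Int
ordered ✓ (d, n, c: once each, no exchange needed)
linear ✓ (d, n, c: one use apiece)
affine ✓ (none of d, n, c used more than once)
relevant ✓ (d, n, c: all used, weakening unneeded)
unrestricted ✓ (typability at Str -> Int is all that's needed)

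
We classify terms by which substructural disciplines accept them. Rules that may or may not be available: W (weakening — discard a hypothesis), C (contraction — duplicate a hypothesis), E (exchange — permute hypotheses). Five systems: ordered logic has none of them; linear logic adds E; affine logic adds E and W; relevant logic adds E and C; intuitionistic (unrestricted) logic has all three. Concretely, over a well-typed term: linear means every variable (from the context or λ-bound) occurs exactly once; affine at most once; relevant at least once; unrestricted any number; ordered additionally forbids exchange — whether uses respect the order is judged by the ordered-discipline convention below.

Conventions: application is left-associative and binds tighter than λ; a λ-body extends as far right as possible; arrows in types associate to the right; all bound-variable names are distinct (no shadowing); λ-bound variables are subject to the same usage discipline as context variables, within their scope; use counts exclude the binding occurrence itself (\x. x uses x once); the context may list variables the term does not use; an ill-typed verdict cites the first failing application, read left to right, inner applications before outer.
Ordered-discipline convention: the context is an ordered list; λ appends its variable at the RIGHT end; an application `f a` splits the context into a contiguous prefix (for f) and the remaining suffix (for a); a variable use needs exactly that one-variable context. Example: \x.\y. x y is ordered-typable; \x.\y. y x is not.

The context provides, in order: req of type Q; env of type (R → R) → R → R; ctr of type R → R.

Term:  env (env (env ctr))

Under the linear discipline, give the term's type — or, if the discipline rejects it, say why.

not well-typed under linear — env ×3 used more than once (contraction); unused: req — weakening required
variable uses: req: 0×, env: 3×, ctr: 1×
order of uses: env, env, env, ctr
typing: the term checks, with type R → R
all disciplines: ordered ✗ | linear ✗ | affine ✗ | relevant ✗ | unrestricted ✓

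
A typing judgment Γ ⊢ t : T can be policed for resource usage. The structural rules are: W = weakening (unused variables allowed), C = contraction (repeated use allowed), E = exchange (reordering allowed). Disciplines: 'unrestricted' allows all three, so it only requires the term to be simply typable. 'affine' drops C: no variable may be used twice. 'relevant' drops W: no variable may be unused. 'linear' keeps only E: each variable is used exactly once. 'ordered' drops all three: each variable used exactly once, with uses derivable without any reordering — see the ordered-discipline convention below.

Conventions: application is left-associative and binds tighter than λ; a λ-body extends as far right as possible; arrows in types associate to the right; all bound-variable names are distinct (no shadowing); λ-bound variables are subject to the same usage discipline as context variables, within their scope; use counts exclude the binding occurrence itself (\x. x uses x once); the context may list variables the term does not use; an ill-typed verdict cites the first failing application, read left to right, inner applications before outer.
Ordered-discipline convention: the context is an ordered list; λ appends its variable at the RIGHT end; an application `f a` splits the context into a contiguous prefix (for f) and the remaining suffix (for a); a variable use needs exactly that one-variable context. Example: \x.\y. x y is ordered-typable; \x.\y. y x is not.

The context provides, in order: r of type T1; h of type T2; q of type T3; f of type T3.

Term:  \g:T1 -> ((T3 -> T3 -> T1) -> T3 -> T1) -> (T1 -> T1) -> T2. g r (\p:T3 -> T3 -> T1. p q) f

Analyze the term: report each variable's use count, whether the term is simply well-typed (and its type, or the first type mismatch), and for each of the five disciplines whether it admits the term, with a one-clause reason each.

use counts: r ×1; h ×0; q ×1; f ×1; g (λ-bound) ×1; p (λ-bound) ×1
use order (left to right): g, r, p, q, f
typing: ill-typed: a function awaiting T1 -> T1 gets T3
ordered ✗ (not simply typable)
linear ✗ (fails simple typing)
affine ✗ (a type mismatch blocks all five)
relevant ✗ (the type mismatch rejects it)
unrestricted ✗ (not simply typable)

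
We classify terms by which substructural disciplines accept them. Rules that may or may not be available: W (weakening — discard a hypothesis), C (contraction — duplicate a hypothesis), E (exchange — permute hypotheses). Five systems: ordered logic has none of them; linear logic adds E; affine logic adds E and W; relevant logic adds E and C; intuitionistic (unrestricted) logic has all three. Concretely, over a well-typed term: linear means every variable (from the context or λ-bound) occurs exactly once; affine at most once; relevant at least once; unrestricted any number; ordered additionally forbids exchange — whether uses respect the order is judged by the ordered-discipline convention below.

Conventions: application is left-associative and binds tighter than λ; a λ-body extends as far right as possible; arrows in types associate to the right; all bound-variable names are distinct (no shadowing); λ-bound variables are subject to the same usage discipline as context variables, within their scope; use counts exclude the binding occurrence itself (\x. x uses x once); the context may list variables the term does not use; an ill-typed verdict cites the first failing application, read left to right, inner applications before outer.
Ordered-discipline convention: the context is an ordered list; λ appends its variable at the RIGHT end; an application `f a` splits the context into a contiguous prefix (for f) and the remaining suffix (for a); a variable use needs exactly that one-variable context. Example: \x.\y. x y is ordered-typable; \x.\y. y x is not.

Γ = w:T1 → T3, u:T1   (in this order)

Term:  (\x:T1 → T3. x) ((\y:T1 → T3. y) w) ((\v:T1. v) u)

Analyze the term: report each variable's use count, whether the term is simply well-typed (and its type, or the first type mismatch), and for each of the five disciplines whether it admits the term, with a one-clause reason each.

usage: w=1; u=1; x (λ-bound)=1; y (λ-bound)=1; v (λ-bound)=1
use order (left to right): x, y, w, v, u
typing: well-typed — term : T3
ordered ✓ (single-use (w, u, x, y, v), ordered derivation ok)
linear ✓ (w, u, x, y, v: one use apiece)
affine ✓ (none of w, u, x, y, v used more than once)
relevant ✓ (every one of w, u, x, y, v appears)
unrestricted ✓ (type-checks (T3) and nothing is barred)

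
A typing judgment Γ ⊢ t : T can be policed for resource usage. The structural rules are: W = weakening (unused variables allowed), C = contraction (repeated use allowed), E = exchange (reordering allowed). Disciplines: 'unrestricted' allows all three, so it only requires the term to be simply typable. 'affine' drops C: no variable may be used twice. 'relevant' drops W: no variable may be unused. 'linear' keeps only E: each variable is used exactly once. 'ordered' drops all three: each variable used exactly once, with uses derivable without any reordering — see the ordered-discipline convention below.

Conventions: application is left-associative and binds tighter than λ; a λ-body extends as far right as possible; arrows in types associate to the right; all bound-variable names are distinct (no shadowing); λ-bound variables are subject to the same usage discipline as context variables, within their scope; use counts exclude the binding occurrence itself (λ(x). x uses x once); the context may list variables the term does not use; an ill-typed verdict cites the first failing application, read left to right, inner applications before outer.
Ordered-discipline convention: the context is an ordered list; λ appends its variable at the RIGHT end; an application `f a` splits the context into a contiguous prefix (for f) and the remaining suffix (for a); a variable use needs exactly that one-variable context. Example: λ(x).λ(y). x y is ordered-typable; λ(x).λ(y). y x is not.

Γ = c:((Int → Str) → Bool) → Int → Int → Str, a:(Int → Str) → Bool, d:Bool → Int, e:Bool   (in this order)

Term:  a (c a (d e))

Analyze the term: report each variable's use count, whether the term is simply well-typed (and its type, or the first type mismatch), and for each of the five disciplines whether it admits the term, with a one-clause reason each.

variable uses: c: 1, a: 2, d: 1, e: 1
use order (left to right): a, c, a, d, e
typing: ✓ — Bool
ordered: ✗ — needs contraction — a ×2
linear: ✗ — needs contraction — a ×2
affine: ✗ — needs contraction — a ×2
relevant: ✓ — c, a, d, e: all used, weakening unneeded
unrestricted: ✓ — typability at Bool is all that's needed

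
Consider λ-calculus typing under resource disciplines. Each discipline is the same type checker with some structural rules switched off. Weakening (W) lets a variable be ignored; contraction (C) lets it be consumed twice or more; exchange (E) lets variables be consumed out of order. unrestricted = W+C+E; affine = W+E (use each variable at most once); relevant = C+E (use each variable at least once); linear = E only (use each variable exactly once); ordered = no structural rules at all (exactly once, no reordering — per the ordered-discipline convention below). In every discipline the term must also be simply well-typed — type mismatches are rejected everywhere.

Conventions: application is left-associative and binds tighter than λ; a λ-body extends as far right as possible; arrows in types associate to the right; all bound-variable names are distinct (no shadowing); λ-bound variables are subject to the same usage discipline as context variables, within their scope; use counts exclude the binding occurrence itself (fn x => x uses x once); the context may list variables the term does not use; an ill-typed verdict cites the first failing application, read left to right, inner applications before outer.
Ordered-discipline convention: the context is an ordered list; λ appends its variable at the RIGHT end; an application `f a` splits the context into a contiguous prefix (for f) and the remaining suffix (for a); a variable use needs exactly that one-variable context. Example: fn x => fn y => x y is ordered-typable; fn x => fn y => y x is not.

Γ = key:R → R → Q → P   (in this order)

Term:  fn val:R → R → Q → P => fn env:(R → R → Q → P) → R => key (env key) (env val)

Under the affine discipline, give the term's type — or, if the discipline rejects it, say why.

not well-typed under affine — repeated use of key ×2, env ×2
counts: key=2, val [bound]=1, env [bound]=2
use order (left to right): key, env, key, env, val
typing: the term checks, with type (R → R → Q → P) → ((R → R → Q → P) → R) → Q → P
all disciplines: ordered ✗ · linear ✗ · affine ✗ · relevant ✓ · unrestricted ✓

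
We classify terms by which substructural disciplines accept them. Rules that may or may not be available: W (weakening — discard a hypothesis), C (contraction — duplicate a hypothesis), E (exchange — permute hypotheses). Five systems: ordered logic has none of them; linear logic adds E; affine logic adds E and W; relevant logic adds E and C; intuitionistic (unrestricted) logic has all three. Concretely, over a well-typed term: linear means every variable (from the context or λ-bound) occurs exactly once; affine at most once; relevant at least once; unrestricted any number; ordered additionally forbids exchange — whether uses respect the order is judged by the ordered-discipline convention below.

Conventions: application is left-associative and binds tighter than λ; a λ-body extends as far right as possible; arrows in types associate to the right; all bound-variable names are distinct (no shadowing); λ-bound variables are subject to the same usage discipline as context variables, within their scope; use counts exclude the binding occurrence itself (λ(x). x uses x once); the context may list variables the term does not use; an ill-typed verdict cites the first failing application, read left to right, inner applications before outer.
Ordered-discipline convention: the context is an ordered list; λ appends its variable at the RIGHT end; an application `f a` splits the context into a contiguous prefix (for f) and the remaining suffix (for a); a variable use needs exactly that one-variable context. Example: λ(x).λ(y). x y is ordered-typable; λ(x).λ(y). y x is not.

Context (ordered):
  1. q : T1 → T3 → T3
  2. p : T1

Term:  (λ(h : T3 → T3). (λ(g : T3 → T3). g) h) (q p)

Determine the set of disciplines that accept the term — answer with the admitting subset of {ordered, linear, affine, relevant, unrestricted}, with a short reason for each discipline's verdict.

admitted by: ordered, linear, affine, relevant, unrestricted
variable uses: q=1; p=1; h [bound]=1; g [bound]=1
use order (left to right): g, h, q, p
typing: ✓ — T3 → T3
ordered: ✓ — q, p, h, g once each; derivable with no W/C/E
linear: ✓ — exactly-once usage across q, p, h, g
affine: ✓ — none of q, p, h, g used more than once
relevant: ✓ — none of q, p, h, g goes unused
unrestricted: ✓ — typability at T3 → T3 is all that's needed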